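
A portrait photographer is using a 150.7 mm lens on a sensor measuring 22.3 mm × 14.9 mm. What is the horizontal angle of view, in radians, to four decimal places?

Angle of view α = 2·arctan(w/2f) with w = 22.3 mm and f = 150.7 mm.
w/2f = 0.07399; arctan(0.07399) ≈ 0.0739 rad, so α ≈ 0.1477 rad.

0.1477 rad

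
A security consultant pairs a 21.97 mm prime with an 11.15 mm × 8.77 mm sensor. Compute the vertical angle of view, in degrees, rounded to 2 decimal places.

Angle of view α = 2·arctan(h/2f) with h = 8.77 mm and f = 21.97 mm.
h/2f = 0.19959; arctan(0.19959) ≈ 11.2874°, so α ≈ 22.5747°.

22.57°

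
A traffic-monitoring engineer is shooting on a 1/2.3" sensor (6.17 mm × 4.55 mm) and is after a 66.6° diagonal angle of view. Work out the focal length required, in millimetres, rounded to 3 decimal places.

5.835 mm

Sensor diagonal = √(6.17² + 4.55²) = √58.7714 ≈ 7.6663 mm.
From α = 2·arctan(d/2f) we get f = d / (2·tan(α/2)).
With d = 7.6663 mm and α/2 = 33.3°, tan(α/2) ≈ 0.65688, so f ≈ 7.6663 / 1.31375 ≈ 5.8354 mm.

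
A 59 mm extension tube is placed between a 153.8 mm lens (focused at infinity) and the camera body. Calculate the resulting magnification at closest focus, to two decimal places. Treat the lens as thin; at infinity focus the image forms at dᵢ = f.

0.38×

The tube moves the image plane from f to f + e, so dᵢ = 153.8 + 59 = 212.8 mm. Focus is achieved when 1/f = 1/dₒ + 1/dᵢ, giving dₒ = 1/(1/f − 1/(f+e)).
Magnification m = dᵢ/dₒ = (f+e)·(1/f − 1/(f+e)) = e/f = 59/153.8 ≈ 0.3836.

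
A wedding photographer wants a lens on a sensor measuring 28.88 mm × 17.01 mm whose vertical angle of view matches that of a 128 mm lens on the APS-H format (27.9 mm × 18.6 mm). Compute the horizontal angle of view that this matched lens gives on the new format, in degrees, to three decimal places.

Equal vertical AOV ⇒ f₂ = f₁ · 17.01/18.6 = 128 × 0.91452 ≈ 117.0581 mm.
Horizontal AOV on the new format = 2·arctan(28.88 / (2 × 117.0581)) = 2·arctan(0.12336) ≈ 14.0647°.

14.065°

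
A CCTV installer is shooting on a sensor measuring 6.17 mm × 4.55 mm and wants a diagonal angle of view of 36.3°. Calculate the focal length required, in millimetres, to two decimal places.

11.69 mm

Sensor diagonal = √(6.17² + 4.55²) = √58.7714 ≈ 7.6663 mm.
From α = 2·arctan(d/2f) we get f = d / (2·tan(α/2)).
With d = 7.6663 mm and α/2 = 18.15°, tan(α/2) ≈ 0.32782, so f ≈ 7.6663 / 0.65563 ≈ 11.6929 mm.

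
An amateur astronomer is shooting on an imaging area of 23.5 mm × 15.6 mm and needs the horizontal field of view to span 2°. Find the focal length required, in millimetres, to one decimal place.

From α = 2·arctan(w/2f) we get f = w / (2·tan(α/2)).
With w = 23.5 mm and α/2 = 1°, tan(α/2) ≈ 0.01746, so f ≈ 23.5 / 0.03491 ≈ 673.1570 mm.

673.2 mm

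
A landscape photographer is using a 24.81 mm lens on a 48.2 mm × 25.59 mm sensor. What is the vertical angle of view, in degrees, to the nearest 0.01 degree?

54.56°

Angle of view α = 2·arctan(h/2f) with h = 25.59 mm and f = 24.81 mm.
h/2f = 0.51572; arctan(0.51572) ≈ 27.2810°, so α ≈ 54.5621°.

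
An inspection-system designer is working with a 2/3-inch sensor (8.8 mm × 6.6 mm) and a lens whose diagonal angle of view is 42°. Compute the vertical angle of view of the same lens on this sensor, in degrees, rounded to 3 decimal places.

25.940°

Sensor diagonal = √(8.8² + 6.6²) = √121.0000 ≈ 11.0000 mm.
From the diagonal AOV: f = 11.0000 / (2·tan(21°)) = 11.0000 / 0.76773 ≈ 14.3280 mm.
Vertical AOV = 2·arctan(6.6 / (2 × 14.3280)) = 2·arctan(0.23032) ≈ 25.9402°.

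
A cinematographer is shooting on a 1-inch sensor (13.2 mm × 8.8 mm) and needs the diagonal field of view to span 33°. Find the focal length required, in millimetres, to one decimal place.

Sensor diagonal = √(13.2² + 8.8²) = √251.6800 ≈ 15.8644 mm.
From α = 2·arctan(d/2f) we get f = d / (2·tan(α/2)).
With d = 15.8644 mm and α/2 = 16.5°, tan(α/2) ≈ 0.29621, so f ≈ 15.8644 / 0.59243 ≈ 26.7787 mm.

26.8 mm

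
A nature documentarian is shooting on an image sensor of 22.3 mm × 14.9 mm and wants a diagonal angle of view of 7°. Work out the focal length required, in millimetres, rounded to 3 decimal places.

219.250 mm

Sensor diagonal = √(22.3² + 14.9²) = √719.3000 ≈ 26.8198 mm.
From α = 2·arctan(d/2f) we get f = d / (2·tan(α/2)).
With d = 26.8198 mm and α/2 = 3.5°, tan(α/2) ≈ 0.06116, so f ≈ 26.8198 / 0.12233 ≈ 219.2497 mm.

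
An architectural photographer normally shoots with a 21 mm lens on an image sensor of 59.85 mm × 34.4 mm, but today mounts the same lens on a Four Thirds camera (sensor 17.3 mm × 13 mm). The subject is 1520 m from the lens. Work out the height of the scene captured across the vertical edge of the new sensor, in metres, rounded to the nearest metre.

The focal length stays 21 mm; the relevant sensor dimension is now h = 13 mm. Object distance dₒ = 1520 m = 1.52e+06 mm.
Thin-lens field height W = h·(dₒ − f)/f = 13 × (1.52e+06 − 21)/21 ≈ 940939.381 mm = 940.939 m.

941 m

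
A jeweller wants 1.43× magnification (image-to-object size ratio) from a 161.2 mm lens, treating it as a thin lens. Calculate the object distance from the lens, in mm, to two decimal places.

With m = dᵢ/dₒ and 1/f = 1/dₒ + 1/dᵢ, substituting dᵢ = m·dₒ gives 1/f = (1 + 1/m)/dₒ, hence dₒ = f·(1 + 1/m).
dₒ = 161.2 × (1 + 1/1.43) = 161.2 × 1.69930 ≈ 273.927 mm.

273.93 mm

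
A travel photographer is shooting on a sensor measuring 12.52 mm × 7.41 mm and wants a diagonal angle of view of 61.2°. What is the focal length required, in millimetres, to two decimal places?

12.30 mm

Sensor diagonal = √(12.52² + 7.41²) = √211.6585 ≈ 14.5485 mm.
From α = 2·arctan(d/2f) we get f = d / (2·tan(α/2)).
With d = 14.5485 mm and α/2 = 30.6°, tan(α/2) ≈ 0.59140, so f ≈ 14.5485 / 1.18280 ≈ 12.3001 mm.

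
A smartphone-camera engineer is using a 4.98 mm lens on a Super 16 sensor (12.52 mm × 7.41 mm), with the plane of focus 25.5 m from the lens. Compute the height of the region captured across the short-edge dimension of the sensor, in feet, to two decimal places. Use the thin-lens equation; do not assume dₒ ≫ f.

124.46 ft

dₒ: 25.5 m = 25500 mm.
Similar triangles through the lens centre give W/dₒ = h/dᵢ; with 1/f = 1/dₒ + 1/dᵢ this gives W = h·(dₒ − f)/f.
W = 7.41 mm × (25500 − 4.98) / 4.98 = 7.41 × 5119.4819 ≈ 37935.361 mm = 37935.361/304.8 ft = 124.46 ft.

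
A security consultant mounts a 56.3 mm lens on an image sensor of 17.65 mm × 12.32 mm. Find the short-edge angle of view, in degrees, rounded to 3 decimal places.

12.488°

Angle of view α = 2·arctan(h/2f) with h = 12.32 mm and f = 56.3 mm.
h/2f = 0.10941; arctan(0.10941) ≈ 6.2441°, so α ≈ 12.4882°.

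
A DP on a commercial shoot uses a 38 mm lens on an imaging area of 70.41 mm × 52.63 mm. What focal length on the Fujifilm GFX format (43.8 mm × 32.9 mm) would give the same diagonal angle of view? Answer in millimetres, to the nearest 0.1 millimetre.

Sensor diagonal = √(70.41² + 52.63²) = √7727.4850 ≈ 87.9061 mm.
Sensor diagonal = √(43.8² + 32.9²) = √3000.8500 ≈ 54.7800 mm.
Equal angle of view means equal diagonal/f ratio, so f₂ = f₁ · (diagonal₂/diagonal₁) = 38 × 54.7800/87.9061.
f₂ = 38 × 0.62317 ≈ 23.680 mm.

23.7 mm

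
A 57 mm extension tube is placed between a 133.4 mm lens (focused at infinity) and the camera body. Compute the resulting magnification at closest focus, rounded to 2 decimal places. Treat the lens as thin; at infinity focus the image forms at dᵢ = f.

0.43×

The tube moves the image plane from f to f + e, so dᵢ = 133.4 + 57 = 190.4 mm. Focus is achieved when 1/f = 1/dₒ + 1/dᵢ, giving dₒ = 1/(1/f − 1/(f+e)).
Magnification m = dᵢ/dₒ = (f+e)·(1/f − 1/(f+e)) = e/f = 57/133.4 ≈ 0.4273.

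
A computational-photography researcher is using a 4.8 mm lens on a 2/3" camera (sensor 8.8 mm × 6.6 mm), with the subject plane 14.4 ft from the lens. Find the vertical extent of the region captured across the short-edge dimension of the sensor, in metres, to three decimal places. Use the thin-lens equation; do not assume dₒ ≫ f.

6.028 m

dₒ: 14.4 ft × 304.8 mm/ft = 4389.12 mm.
Similar triangles through the lens centre give W/dₒ = h/dᵢ; with 1/f = 1/dₒ + 1/dᵢ this gives W = h·(dₒ − f)/f.
W = 6.6 mm × (4389.12 − 4.8) / 4.8 = 6.6 × 913.4000 ≈ 6028.440 mm = 6.02844 m.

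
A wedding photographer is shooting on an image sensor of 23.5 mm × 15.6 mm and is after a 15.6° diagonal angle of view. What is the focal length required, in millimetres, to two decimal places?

Sensor diagonal = √(23.5² + 15.6²) = √795.6100 ≈ 28.2066 mm.
From α = 2·arctan(d/2f) we get f = d / (2·tan(α/2)).
With d = 28.2066 mm and α/2 = 7.8°, tan(α/2) ≈ 0.13698, so f ≈ 28.2066 / 0.27397 ≈ 102.9565 mm.

102.96 mm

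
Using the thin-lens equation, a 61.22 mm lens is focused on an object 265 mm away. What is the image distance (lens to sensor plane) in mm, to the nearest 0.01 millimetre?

79.61 mm

1/dᵢ = 1/f − 1/dₒ = 1/61.22 − 1/265 = 0.0125609 mm⁻¹.
dᵢ = 1/0.0125609 ≈ 79.6118 mm.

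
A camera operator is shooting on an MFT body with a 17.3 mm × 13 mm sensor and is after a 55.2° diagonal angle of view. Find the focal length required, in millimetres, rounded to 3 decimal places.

Sensor diagonal = √(17.3² + 13²) = √468.2900 ≈ 21.6400 mm.
From α = 2·arctan(d/2f) we get f = d / (2·tan(α/2)).
With d = 21.6400 mm and α/2 = 27.6°, tan(α/2) ≈ 0.52279, so f ≈ 21.6400 / 1.04557 ≈ 20.6968 mm.

20.697 mm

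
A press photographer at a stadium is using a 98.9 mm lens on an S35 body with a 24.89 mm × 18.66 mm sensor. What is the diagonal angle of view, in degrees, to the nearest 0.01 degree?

17.88°

Sensor diagonal = √(24.89² + 18.66²) = √967.7077 ≈ 31.1080 mm.
Angle of view α = 2·arctan(d/2f) with d = 31.1080 mm and f = 98.9 mm.
d/2f = 0.15727; arctan(0.15727) ≈ 8.9377°, so α ≈ 17.8754°.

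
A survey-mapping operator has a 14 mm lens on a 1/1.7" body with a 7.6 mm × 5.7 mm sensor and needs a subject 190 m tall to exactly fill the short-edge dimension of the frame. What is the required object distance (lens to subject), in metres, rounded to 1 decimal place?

W: 190 m = 190000 mm.
Magnification m = h/W = dᵢ/dₒ; combined with 1/f = 1/dₒ + 1/dᵢ this gives dₒ = f·(1 + W/h).
dₒ = 14 mm × (1 + 190000/5.7) = 14 × 33334.3333 ≈ 466680.667 mm = 466.681 m.

466.7 m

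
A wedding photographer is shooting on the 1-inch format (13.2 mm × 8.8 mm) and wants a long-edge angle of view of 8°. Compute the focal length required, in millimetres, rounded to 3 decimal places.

From α = 2·arctan(w/2f) we get f = w / (2·tan(α/2)).
With w = 13.2 mm and α/2 = 4°, tan(α/2) ≈ 0.06993, so f ≈ 13.2 / 0.13985 ≈ 94.3844 mm.

94.384 mm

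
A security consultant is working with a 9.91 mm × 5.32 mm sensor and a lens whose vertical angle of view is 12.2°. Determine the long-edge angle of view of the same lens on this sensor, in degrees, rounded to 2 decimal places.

22.52°

From the vertical AOV: f = 5.32 / (2·tan(6.1°)) = 5.32 / 0.21374 ≈ 24.8902 mm.
Long-edge AOV = 2·arctan(9.91 / (2 × 24.8902)) = 2·arctan(0.19907) ≈ 22.5178°.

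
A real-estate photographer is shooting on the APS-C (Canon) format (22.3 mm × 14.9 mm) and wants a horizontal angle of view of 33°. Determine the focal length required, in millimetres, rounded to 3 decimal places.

37.642 mm

From α = 2·arctan(w/2f) we get f = w / (2·tan(α/2)).
With w = 22.3 mm and α/2 = 16.5°, tan(α/2) ≈ 0.29621, so f ≈ 22.3 / 0.59243 ≈ 37.6418 mm.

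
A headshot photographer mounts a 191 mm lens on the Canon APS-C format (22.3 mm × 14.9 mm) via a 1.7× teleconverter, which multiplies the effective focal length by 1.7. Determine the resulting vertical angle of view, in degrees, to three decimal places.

Effective focal length f = 191 × 1.7 = 324.7 mm.
α = 2·arctan(14.9 / (2 × 324.7)) = 2·arctan(0.02294) ≈ 2.6288°.

2.629°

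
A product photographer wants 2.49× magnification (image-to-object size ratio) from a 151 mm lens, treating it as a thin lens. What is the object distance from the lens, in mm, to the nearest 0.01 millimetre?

With m = dᵢ/dₒ and 1/f = 1/dₒ + 1/dᵢ, substituting dᵢ = m·dₒ gives 1/f = (1 + 1/m)/dₒ, hence dₒ = f·(1 + 1/m).
dₒ = 151 × (1 + 1/2.49) = 151 × 1.40161 ≈ 211.643 mm.

211.64 mm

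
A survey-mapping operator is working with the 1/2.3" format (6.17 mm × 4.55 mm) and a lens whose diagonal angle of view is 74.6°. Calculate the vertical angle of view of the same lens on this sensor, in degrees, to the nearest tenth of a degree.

48.7°

Sensor diagonal = √(6.17² + 4.55²) = √58.7714 ≈ 7.6663 mm.
From the diagonal AOV: f = 7.6663 / (2·tan(37.3°)) = 7.6663 / 1.52359 ≈ 5.0317 mm.
Vertical AOV = 2·arctan(4.55 / (2 × 5.0317)) = 2·arctan(0.45213) ≈ 48.6587°.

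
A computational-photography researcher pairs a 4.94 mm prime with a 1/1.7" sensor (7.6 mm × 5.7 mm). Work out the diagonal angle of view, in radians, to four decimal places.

1.5316 rad

Sensor diagonal = √(7.6² + 5.7²) = √90.2500 ≈ 9.5000 mm.
Angle of view α = 2·arctan(d/2f) with d = 9.5000 mm and f = 4.94 mm.
d/2f = 0.96154; arctan(0.96154) ≈ 0.7658 rad, so α ≈ 1.5316 rad.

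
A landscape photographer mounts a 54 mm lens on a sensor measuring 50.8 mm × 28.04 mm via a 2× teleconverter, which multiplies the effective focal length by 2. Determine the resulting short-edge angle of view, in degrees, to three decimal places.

Effective focal length f = 54 × 2 = 108 mm.
α = 2·arctan(28.04 / (2 × 108)) = 2·arctan(0.12981) ≈ 14.7930°.

14.793°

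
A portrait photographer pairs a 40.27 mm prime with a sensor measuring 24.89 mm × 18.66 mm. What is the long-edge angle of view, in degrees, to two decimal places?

Angle of view α = 2·arctan(w/2f) with w = 24.89 mm and f = 40.27 mm.
w/2f = 0.30904; arctan(0.30904) ≈ 17.1732°, so α ≈ 34.3464°.

34.35°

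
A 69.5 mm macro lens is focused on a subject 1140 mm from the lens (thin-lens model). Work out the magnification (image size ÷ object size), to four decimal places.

0.0649×

Thin lens: 1/f = 1/dₒ + 1/dᵢ → 1/dᵢ = 1/69.5 − 1/1140 = 0.0135113 mm⁻¹, so dᵢ ≈ 74.0121 mm.
Magnification m = dᵢ/dₒ = 74.0121/1140 ≈ 0.06492.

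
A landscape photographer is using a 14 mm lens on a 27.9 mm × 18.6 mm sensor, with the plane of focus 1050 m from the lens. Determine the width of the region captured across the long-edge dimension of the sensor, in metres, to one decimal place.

dₒ: 1050 m = 1.05e+06 mm.
Similar triangles through the lens centre give W/dₒ = w/dᵢ; with 1/f = 1/dₒ + 1/dᵢ this gives W = w·(dₒ − f)/f.
W = 27.9 mm × (1.05e+06 − 14) / 14 = 27.9 × 74999.0000 ≈ 2092472.100 mm = 2092.47 m.

2092.5 m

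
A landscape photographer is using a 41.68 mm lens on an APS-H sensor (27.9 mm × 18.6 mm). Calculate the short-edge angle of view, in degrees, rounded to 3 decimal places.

Angle of view α = 2·arctan(h/2f) with h = 18.6 mm and f = 41.68 mm.
h/2f = 0.22313; arctan(0.22313) ≈ 12.5783°, so α ≈ 25.1566°.

25.157°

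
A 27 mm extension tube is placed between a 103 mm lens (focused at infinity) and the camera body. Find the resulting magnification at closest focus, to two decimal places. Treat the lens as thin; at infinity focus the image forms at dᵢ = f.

The tube moves the image plane from f to f + e, so dᵢ = 103 + 27 = 130 mm. Focus is achieved when 1/f = 1/dₒ + 1/dᵢ, giving dₒ = 1/(1/f − 1/(f+e)).
Magnification m = dᵢ/dₒ = (f+e)·(1/f − 1/(f+e)) = e/f = 27/103 ≈ 0.2621.

0.26×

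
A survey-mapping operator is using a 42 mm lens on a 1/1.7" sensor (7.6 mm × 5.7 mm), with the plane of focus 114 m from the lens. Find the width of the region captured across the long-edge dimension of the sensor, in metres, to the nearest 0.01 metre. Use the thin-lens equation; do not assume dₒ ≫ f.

dₒ: 114 m = 114000 mm.
Similar triangles through the lens centre give W/dₒ = w/dᵢ; with 1/f = 1/dₒ + 1/dᵢ this gives W = w·(dₒ − f)/f.
W = 7.6 mm × (114000 − 42) / 42 = 7.6 × 2713.2857 ≈ 20620.971 mm = 20.621 m.

20.62 m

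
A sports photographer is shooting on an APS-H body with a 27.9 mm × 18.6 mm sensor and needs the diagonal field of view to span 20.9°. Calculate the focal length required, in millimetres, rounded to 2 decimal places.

Sensor diagonal = √(27.9² + 18.6²) = √1124.3700 ≈ 33.5316 mm.
From α = 2·arctan(d/2f) we get f = d / (2·tan(α/2)).
With d = 33.5316 mm and α/2 = 10.45°, tan(α/2) ≈ 0.18444, so f ≈ 33.5316 / 0.36887 ≈ 90.9029 mm.

90.90 mm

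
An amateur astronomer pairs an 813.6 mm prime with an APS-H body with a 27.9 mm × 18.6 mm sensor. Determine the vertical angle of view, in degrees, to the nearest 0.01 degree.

1.31°

Angle of view α = 2·arctan(h/2f) with h = 18.6 mm and f = 813.6 mm.
h/2f = 0.01143; arctan(0.01143) ≈ 0.6549°, so α ≈ 1.3098°.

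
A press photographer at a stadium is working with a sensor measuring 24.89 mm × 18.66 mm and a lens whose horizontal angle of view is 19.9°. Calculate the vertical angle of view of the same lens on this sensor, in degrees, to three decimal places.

From the horizontal AOV: f = 24.89 / (2·tan(9.95°)) = 24.89 / 0.35085 ≈ 70.9411 mm.
Vertical AOV = 2·arctan(18.66 / (2 × 70.9411)) = 2·arctan(0.13152) ≈ 14.9848°.

14.985°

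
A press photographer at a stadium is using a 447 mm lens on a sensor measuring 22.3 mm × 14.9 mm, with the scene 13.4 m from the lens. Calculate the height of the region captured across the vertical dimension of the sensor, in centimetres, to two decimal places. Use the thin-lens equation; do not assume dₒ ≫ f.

43.18 cm

dₒ: 13.4 m = 13400 mm.
Similar triangles through the lens centre give W/dₒ = h/dᵢ; with 1/f = 1/dₒ + 1/dᵢ this gives W = h·(dₒ − f)/f.
W = 14.9 mm × (13400 − 447) / 447 = 14.9 × 28.9776 ≈ 431.767 mm = 43.1767 cm.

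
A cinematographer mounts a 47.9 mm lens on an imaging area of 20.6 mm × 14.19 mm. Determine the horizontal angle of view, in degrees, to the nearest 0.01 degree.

Angle of view α = 2·arctan(w/2f) with w = 20.6 mm and f = 47.9 mm.
w/2f = 0.21503; arctan(0.21503) ≈ 12.1356°, so α ≈ 24.2712°.

24.27°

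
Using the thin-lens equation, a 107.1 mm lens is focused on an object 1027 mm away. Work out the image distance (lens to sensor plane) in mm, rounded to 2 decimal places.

1/dᵢ = 1/f − 1/dₒ = 1/107.1 − 1/1027 = 0.0083634 mm⁻¹.
dᵢ = 1/0.0083634 ≈ 119.5692 mm.

119.57 mm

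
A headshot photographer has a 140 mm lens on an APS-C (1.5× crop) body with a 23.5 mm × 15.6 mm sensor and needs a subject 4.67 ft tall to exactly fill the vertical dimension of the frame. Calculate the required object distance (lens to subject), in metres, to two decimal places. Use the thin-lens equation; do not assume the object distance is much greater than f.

W: 4.67 ft × 304.8 mm/ft = 1423.42 mm.
Magnification m = h/W = dᵢ/dₒ; combined with 1/f = 1/dₒ + 1/dᵢ this gives dₒ = f·(1 + W/h).
dₒ = 140 mm × (1 + 1423.42/15.6) = 140 × 92.2446 ≈ 12914.246 mm = 12.9142 m.

12.91 m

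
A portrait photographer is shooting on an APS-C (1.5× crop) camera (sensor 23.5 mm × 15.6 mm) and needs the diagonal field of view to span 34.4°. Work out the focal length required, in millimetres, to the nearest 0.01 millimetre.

45.56 mm

Sensor diagonal = √(23.5² + 15.6²) = √795.6100 ≈ 28.2066 mm.
From α = 2·arctan(d/2f) we get f = d / (2·tan(α/2)).
With d = 28.2066 mm and α/2 = 17.2°, tan(α/2) ≈ 0.30955, so f ≈ 28.2066 / 0.61910 ≈ 45.5603 mm.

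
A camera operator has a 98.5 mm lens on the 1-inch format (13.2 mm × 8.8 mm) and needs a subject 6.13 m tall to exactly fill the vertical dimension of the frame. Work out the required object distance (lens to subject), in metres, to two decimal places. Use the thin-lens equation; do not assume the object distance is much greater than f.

68.71 m

W: 6.13 m = 6130 mm.
Magnification m = h/W = dᵢ/dₒ; combined with 1/f = 1/dₒ + 1/dᵢ this gives dₒ = f·(1 + W/h).
dₒ = 98.5 mm × (1 + 6130/8.8) = 98.5 × 697.5909 ≈ 68712.705 mm = 68.7127 m.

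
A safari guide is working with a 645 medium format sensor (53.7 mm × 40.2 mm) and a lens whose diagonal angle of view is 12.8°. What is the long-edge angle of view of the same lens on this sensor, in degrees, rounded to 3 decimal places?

10.262°

Sensor diagonal = √(53.7² + 40.2²) = √4499.7300 ≈ 67.0800 mm.
From the diagonal AOV: f = 67.0800 / (2·tan(6.4°)) = 67.0800 / 0.22434 ≈ 299.0160 mm.
Long-edge AOV = 2·arctan(53.7 / (2 × 299.0160)) = 2·arctan(0.08979) ≈ 10.2622°.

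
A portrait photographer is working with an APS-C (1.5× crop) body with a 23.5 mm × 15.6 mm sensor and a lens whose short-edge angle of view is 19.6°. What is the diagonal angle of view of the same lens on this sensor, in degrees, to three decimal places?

34.689°

From the short-edge AOV: f = 15.6 / (2·tan(9.8°)) = 15.6 / 0.34546 ≈ 45.1572 mm.
Sensor diagonal = √(23.5² + 15.6²) = √795.6100 ≈ 28.2066 mm.
Diagonal AOV = 2·arctan(28.2066 / (2 × 45.1572)) = 2·arctan(0.31232) ≈ 34.6888°.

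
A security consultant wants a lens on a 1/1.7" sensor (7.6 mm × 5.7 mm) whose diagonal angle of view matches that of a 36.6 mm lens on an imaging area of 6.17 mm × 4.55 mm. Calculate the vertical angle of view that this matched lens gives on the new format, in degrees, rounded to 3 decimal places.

Sensor diagonal = √(6.17² + 4.55²) = √58.7714 ≈ 7.6663 mm.
Sensor diagonal = √(7.6² + 5.7²) = √90.2500 ≈ 9.5000 mm.
Equal diagonal AOV ⇒ f₂ = f₁ · 9.5000/7.6663 = 36.6 × 1.23920 ≈ 45.3546 mm.
Vertical AOV on the new format = 2·arctan(5.7 / (2 × 45.3546)) = 2·arctan(0.06284) ≈ 7.1913°.

7.191°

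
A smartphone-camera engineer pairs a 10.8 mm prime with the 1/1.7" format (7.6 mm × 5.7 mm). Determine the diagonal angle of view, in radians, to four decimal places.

0.8287 rad

Sensor diagonal = √(7.6² + 5.7²) = √90.2500 ≈ 9.5000 mm.
Angle of view α = 2·arctan(d/2f) with d = 9.5000 mm and f = 10.8 mm.
d/2f = 0.43981; arctan(0.43981) ≈ 0.4144 rad, so α ≈ 0.8287 rad.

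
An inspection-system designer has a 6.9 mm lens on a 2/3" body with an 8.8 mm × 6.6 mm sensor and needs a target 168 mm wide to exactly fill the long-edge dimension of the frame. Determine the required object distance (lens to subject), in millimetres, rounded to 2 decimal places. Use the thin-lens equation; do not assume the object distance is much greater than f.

Magnification m = w/W = dᵢ/dₒ; combined with 1/f = 1/dₒ + 1/dᵢ this gives dₒ = f·(1 + W/w).
dₒ = 6.9 mm × (1 + 168/8.8) = 6.9 × 20.0909 ≈ 138.627 mm.

138.63 mm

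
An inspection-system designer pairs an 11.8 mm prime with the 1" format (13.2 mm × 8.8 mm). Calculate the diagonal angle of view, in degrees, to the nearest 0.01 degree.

67.82°

Sensor diagonal = √(13.2² + 8.8²) = √251.6800 ≈ 15.8644 mm.
Angle of view α = 2·arctan(d/2f) with d = 15.8644 mm and f = 11.8 mm.
d/2f = 0.67222; arctan(0.67222) ≈ 33.9098°, so α ≈ 67.8197°.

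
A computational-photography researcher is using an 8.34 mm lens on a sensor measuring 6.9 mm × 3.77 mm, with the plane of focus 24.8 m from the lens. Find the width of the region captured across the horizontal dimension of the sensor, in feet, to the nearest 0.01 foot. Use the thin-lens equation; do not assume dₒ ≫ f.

67.29 ft

dₒ: 24.8 m = 24800 mm.
Similar triangles through the lens centre give W/dₒ = w/dᵢ; with 1/f = 1/dₒ + 1/dᵢ this gives W = w·(dₒ − f)/f.
W = 6.9 mm × (24800 − 8.34) / 8.34 = 6.9 × 2972.6211 ≈ 20511.086 mm = 20511.086/304.8 ft = 67.2936 ft.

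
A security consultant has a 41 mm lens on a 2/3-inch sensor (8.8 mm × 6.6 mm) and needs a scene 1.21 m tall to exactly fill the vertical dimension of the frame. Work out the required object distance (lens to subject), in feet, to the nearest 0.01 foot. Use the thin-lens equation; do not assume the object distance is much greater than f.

W: 1.21 m = 1210 mm.
Magnification m = h/W = dᵢ/dₒ; combined with 1/f = 1/dₒ + 1/dᵢ this gives dₒ = f·(1 + W/h).
dₒ = 41 mm × (1 + 1210/6.6) = 41 × 184.3333 ≈ 7557.667 mm = 7557.667/304.8 ft = 24.7955 ft.

24.80 ft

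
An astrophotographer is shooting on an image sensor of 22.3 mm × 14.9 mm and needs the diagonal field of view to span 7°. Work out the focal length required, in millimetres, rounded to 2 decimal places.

Sensor diagonal = √(22.3² + 14.9²) = √719.3000 ≈ 26.8198 mm.
From α = 2·arctan(d/2f) we get f = d / (2·tan(α/2)).
With d = 26.8198 mm and α/2 = 3.5°, tan(α/2) ≈ 0.06116, so f ≈ 26.8198 / 0.12233 ≈ 219.2497 mm.

219.25 mm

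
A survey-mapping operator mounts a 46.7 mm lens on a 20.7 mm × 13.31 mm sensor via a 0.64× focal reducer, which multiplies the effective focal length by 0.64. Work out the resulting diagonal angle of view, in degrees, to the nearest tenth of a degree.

Effective focal length f = 46.7 × 0.64 = 29.888 mm.
Sensor diagonal = √(20.7² + 13.31²) = √605.6461 ≈ 24.6099 mm.
α = 2·arctan(24.610 / (2 × 29.888)) = 2·arctan(0.41170) ≈ 44.7541°.

44.8°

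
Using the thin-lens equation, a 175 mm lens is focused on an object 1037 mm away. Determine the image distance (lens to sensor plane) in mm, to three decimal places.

1/dᵢ = 1/f − 1/dₒ = 1/175 − 1/1037 = 0.0047500 mm⁻¹.
dᵢ = 1/0.0047500 ≈ 210.5278 mm.

210.528 mm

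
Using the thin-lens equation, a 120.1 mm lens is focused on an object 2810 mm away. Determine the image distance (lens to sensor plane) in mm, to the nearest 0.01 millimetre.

1/dᵢ = 1/f − 1/dₒ = 1/120.1 − 1/2810 = 0.0079705 mm⁻¹.
dᵢ = 1/0.0079705 ≈ 125.4623 mm.

125.46 mm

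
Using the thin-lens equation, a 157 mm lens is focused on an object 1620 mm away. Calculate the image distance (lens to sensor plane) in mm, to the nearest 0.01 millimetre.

173.85 mm

1/dᵢ = 1/f − 1/dₒ = 1/157 − 1/1620 = 0.0057521 mm⁻¹.
dᵢ = 1/0.0057521 ≈ 173.8483 mm.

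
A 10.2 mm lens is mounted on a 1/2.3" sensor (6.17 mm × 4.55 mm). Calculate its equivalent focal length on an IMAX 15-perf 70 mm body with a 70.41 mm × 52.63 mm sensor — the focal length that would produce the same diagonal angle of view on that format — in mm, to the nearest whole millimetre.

Sensor diagonal = √(6.17² + 4.55²) = √58.7714 ≈ 7.6663 mm.
Sensor diagonal = √(70.41² + 52.63²) = √7727.4850 ≈ 87.9061 mm.
Equal angle of view means equal diagonal/f ratio, so f₂ = f₁ · (diagonal₂/diagonal₁) = 10.2 × 87.9061/7.6663.
f₂ = 10.2 × 11.46664 ≈ 116.960 mm.

117 mm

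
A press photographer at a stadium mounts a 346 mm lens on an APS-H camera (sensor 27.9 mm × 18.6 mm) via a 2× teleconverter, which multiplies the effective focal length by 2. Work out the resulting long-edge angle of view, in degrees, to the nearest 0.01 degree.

2.31°

Effective focal length f = 346 × 2 = 692 mm.
α = 2·arctan(27.9 / (2 × 692)) = 2·arctan(0.02016) ≈ 2.3097°.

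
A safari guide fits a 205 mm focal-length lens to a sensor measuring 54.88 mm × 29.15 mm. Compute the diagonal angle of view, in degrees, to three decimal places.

Sensor diagonal = √(54.88² + 29.15²) = √3861.5369 ≈ 62.1413 mm.
Angle of view α = 2·arctan(d/2f) with d = 62.1413 mm and f = 205 mm.
d/2f = 0.15156; arctan(0.15156) ≈ 8.6184°, so α ≈ 17.2368°.

17.237°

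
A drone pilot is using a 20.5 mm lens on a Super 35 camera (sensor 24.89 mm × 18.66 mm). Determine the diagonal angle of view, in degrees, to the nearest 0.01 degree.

74.38°

Sensor diagonal = √(24.89² + 18.66²) = √967.7077 ≈ 31.1080 mm.
Angle of view α = 2·arctan(d/2f) with d = 31.1080 mm and f = 20.5 mm.
d/2f = 0.75873; arctan(0.75873) ≈ 37.1887°, so α ≈ 74.3775°.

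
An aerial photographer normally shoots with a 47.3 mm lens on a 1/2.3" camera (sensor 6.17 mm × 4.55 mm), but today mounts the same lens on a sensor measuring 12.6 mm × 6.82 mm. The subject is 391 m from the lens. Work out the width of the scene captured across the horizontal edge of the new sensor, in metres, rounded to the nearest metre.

The focal length stays 47.3 mm; the relevant sensor dimension is now w = 12.6 mm. Object distance dₒ = 391 m = 391000 mm.
Thin-lens field width W = w·(dₒ − f)/f = 12.6 × (391000 − 47.3)/47.3 ≈ 104143.848 mm = 104.144 m.

104 m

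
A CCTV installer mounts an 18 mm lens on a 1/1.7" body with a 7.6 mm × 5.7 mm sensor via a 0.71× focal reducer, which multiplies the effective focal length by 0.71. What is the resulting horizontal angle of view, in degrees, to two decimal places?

33.12°

Effective focal length f = 18 × 0.71 = 12.78 mm.
α = 2·arctan(7.6 / (2 × 12.78)) = 2·arctan(0.29734) ≈ 33.1186°.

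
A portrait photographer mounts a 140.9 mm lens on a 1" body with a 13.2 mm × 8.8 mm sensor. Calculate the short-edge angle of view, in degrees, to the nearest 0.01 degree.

3.58°

Angle of view α = 2·arctan(h/2f) with h = 8.8 mm and f = 140.9 mm.
h/2f = 0.03123; arctan(0.03123) ≈ 1.7886°, so α ≈ 3.5773°.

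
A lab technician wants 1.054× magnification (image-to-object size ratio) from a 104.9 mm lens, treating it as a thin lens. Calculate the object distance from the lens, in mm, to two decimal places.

With m = dᵢ/dₒ and 1/f = 1/dₒ + 1/dᵢ, substituting dᵢ = m·dₒ gives 1/f = (1 + 1/m)/dₒ, hence dₒ = f·(1 + 1/m).
dₒ = 104.9 × (1 + 1/1.054) = 104.9 × 1.94877 ≈ 204.426 mm.

204.43 mm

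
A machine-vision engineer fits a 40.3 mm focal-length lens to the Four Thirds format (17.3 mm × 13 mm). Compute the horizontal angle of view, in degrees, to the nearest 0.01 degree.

Angle of view α = 2·arctan(w/2f) with w = 17.3 mm and f = 40.3 mm.
w/2f = 0.21464; arctan(0.21464) ≈ 12.1142°, so α ≈ 24.2283°.

24.23°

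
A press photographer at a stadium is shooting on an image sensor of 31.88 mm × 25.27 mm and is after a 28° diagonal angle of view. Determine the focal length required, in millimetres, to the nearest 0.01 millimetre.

81.58 mm

Sensor diagonal = √(31.88² + 25.27²) = √1654.9073 ≈ 40.6806 mm.
From α = 2·arctan(d/2f) we get f = d / (2·tan(α/2)).
With d = 40.6806 mm and α/2 = 14°, tan(α/2) ≈ 0.24933, so f ≈ 40.6806 / 0.49866 ≈ 81.5804 mm.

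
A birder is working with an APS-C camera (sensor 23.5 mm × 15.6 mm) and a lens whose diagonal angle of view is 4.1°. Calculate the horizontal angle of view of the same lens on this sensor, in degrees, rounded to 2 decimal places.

Sensor diagonal = √(23.5² + 15.6²) = √795.6100 ≈ 28.2066 mm.
From the diagonal AOV: f = 28.2066 / (2·tan(2.05°)) = 28.2066 / 0.07159 ≈ 394.0066 mm.
Horizontal AOV = 2·arctan(23.5 / (2 × 394.0066)) = 2·arctan(0.02982) ≈ 3.4163°.

3.42°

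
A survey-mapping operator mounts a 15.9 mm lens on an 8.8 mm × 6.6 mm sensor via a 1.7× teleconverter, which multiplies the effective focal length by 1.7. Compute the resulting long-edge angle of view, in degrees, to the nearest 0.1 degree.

18.5°

Effective focal length f = 15.9 × 1.7 = 27.03 mm.
α = 2·arctan(8.8 / (2 × 27.03)) = 2·arctan(0.16278) ≈ 18.4913°.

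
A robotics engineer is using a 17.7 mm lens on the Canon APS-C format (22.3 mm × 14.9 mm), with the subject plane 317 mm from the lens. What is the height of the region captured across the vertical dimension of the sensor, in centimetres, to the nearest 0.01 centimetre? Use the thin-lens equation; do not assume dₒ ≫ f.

Similar triangles through the lens centre give W/dₒ = h/dᵢ; with 1/f = 1/dₒ + 1/dᵢ this gives W = h·(dₒ − f)/f.
W = 14.9 mm × (317 − 17.7) / 17.7 = 14.9 × 16.9096 ≈ 251.953 mm = 25.1953 cm.

25.20 cm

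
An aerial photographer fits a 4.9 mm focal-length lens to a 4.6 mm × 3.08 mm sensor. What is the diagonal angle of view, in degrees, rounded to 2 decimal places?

Sensor diagonal = √(4.6² + 3.08²) = √30.6464 ≈ 5.5359 mm.
Angle of view α = 2·arctan(d/2f) with d = 5.5359 mm and f = 4.9 mm.
d/2f = 0.56489; arctan(0.56489) ≈ 29.4617°, so α ≈ 58.9233°.

58.92°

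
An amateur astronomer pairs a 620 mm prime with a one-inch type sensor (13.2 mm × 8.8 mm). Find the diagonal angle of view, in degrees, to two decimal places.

Sensor diagonal = √(13.2² + 8.8²) = √251.6800 ≈ 15.8644 mm.
Angle of view α = 2·arctan(d/2f) with d = 15.8644 mm and f = 620 mm.
d/2f = 0.01279; arctan(0.01279) ≈ 0.7330°, so α ≈ 1.4660°.

1.47°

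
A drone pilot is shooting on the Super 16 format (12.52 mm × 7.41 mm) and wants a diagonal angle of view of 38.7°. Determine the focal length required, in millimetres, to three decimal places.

20.714 mm

Sensor diagonal = √(12.52² + 7.41²) = √211.6585 ≈ 14.5485 mm.
From α = 2·arctan(d/2f) we get f = d / (2·tan(α/2)).
With d = 14.5485 mm and α/2 = 19.35°, tan(α/2) ≈ 0.35118, so f ≈ 14.5485 / 0.70235 ≈ 20.7140 mm.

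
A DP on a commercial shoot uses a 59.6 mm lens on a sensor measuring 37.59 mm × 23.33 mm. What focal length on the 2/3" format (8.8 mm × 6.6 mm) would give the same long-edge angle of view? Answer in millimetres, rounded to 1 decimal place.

Equal angle of view means equal width/f ratio, so f₂ = f₁ · (width₂/width₁) = 59.6 × 8.8/37.59.
f₂ = 59.6 × 0.23410 ≈ 13.953 mm.

14.0 mm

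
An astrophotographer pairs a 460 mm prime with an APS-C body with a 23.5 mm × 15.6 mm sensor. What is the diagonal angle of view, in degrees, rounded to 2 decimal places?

3.51°

Sensor diagonal = √(23.5² + 15.6²) = √795.6100 ≈ 28.2066 mm.
Angle of view α = 2·arctan(d/2f) with d = 28.2066 mm and f = 460 mm.
d/2f = 0.03066; arctan(0.03066) ≈ 1.7561°, so α ≈ 3.5122°.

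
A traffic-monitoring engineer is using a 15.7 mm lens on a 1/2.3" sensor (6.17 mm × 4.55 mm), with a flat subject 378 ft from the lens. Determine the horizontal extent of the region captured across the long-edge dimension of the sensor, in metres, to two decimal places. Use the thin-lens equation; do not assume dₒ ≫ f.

dₒ: 378 ft × 304.8 mm/ft = 115214.40 mm.
Similar triangles through the lens centre give W/dₒ = w/dᵢ; with 1/f = 1/dₒ + 1/dᵢ this gives W = w·(dₒ − f)/f.
W = 6.17 mm × (115214 − 15.7) / 15.7 = 6.17 × 7337.4966 ≈ 45272.354 mm = 45.2724 m.

45.27 m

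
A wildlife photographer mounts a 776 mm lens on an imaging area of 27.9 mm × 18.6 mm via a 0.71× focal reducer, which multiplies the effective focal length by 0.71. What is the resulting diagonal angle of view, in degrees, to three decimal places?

3.486°

Effective focal length f = 776 × 0.71 = 550.96 mm.
Sensor diagonal = √(27.9² + 18.6²) = √1124.3700 ≈ 33.5316 mm.
α = 2·arctan(33.532 / (2 × 550.96)) = 2·arctan(0.03043) ≈ 3.4860°.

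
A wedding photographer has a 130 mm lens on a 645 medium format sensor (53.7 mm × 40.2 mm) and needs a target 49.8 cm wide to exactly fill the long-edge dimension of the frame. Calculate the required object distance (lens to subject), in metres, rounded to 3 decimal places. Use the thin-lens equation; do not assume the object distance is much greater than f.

1.336 m

W: 49.8 cm = 498 mm.
Magnification m = w/W = dᵢ/dₒ; combined with 1/f = 1/dₒ + 1/dᵢ this gives dₒ = f·(1 + W/w).
dₒ = 130 mm × (1 + 498/53.7) = 130 × 10.2737 ≈ 1335.587 mm = 1.33559 m.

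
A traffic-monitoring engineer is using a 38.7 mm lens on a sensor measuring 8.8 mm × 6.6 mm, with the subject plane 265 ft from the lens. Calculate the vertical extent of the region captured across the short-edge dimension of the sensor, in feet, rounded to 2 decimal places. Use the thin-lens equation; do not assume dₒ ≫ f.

45.17 ft

dₒ: 265 ft × 304.8 mm/ft = 80772.00 mm.
Similar triangles through the lens centre give W/dₒ = h/dᵢ; with 1/f = 1/dₒ + 1/dᵢ this gives W = h·(dₒ − f)/f.
W = 6.6 mm × (80772 − 38.7) / 38.7 = 6.6 × 2086.1317 ≈ 13768.469 mm = 13768.469/304.8 ft = 45.1721 ft.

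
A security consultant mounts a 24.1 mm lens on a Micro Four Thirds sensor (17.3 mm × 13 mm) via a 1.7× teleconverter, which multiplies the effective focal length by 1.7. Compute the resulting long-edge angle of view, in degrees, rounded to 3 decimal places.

23.844°

Effective focal length f = 24.1 × 1.7 = 40.97 mm.
α = 2·arctan(17.3 / (2 × 40.97)) = 2·arctan(0.21113) ≈ 23.8436°.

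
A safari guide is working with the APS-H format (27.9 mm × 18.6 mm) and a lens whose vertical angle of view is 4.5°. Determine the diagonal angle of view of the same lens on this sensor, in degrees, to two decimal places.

From the vertical AOV: f = 18.6 / (2·tan(2.25°)) = 18.6 / 0.07858 ≈ 236.7008 mm.
Sensor diagonal = √(27.9² + 18.6²) = √1124.3700 ≈ 33.5316 mm.
Diagonal AOV = 2·arctan(33.5316 / (2 × 236.7008)) = 2·arctan(0.07083) ≈ 8.1031°.

8.10°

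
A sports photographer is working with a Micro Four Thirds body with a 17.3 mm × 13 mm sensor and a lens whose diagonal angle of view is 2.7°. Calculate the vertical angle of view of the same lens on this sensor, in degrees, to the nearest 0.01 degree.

1.62°

Sensor diagonal = √(17.3² + 13²) = √468.2900 ≈ 21.6400 mm.
From the diagonal AOV: f = 21.6400 / (2·tan(1.35°)) = 21.6400 / 0.04713 ≈ 459.1303 mm.
Vertical AOV = 2·arctan(13 / (2 × 459.1303)) = 2·arctan(0.01416) ≈ 1.6222°.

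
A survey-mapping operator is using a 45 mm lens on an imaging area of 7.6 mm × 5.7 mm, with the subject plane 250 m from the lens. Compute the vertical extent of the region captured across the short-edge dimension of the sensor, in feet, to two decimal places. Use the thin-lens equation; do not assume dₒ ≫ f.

dₒ: 250 m = 250000 mm.
Similar triangles through the lens centre give W/dₒ = h/dᵢ; with 1/f = 1/dₒ + 1/dᵢ this gives W = h·(dₒ − f)/f.
W = 5.7 mm × (250000 − 45) / 45 = 5.7 × 5554.5556 ≈ 31660.967 mm = 31660.967/304.8 ft = 103.875 ft.

103.87 ft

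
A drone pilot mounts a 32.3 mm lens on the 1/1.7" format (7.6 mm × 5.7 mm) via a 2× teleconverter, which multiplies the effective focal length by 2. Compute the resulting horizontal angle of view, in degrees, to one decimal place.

Effective focal length f = 32.3 × 2 = 64.6 mm.
α = 2·arctan(7.6 / (2 × 64.6)) = 2·arctan(0.05882) ≈ 6.7329°.

6.7°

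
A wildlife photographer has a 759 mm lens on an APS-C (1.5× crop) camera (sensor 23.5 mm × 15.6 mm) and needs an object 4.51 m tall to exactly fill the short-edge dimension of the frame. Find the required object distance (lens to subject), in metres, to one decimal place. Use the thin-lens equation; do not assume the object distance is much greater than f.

220.2 m

W: 4.51 m = 4510 mm.
Magnification m = h/W = dᵢ/dₒ; combined with 1/f = 1/dₒ + 1/dᵢ this gives dₒ = f·(1 + W/h).
dₒ = 759 mm × (1 + 4510/15.6) = 759 × 290.1026 ≈ 220187.846 mm = 220.188 m.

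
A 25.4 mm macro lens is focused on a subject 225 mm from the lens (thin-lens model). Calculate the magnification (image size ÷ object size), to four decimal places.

0.1273×

Thin lens: 1/f = 1/dₒ + 1/dᵢ → 1/dᵢ = 1/25.4 − 1/225 = 0.0349256 mm⁻¹, so dᵢ ≈ 28.6323 mm.
Magnification m = dᵢ/dₒ = 28.6323/225 ≈ 0.12725.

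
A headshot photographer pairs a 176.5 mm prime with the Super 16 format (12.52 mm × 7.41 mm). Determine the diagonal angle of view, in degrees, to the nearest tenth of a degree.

4.7°

Sensor diagonal = √(12.52² + 7.41²) = √211.6585 ≈ 14.5485 mm.
Angle of view α = 2·arctan(d/2f) with d = 14.5485 mm and f = 176.5 mm.
d/2f = 0.04121; arctan(0.04121) ≈ 2.3600°, so α ≈ 4.7201°.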